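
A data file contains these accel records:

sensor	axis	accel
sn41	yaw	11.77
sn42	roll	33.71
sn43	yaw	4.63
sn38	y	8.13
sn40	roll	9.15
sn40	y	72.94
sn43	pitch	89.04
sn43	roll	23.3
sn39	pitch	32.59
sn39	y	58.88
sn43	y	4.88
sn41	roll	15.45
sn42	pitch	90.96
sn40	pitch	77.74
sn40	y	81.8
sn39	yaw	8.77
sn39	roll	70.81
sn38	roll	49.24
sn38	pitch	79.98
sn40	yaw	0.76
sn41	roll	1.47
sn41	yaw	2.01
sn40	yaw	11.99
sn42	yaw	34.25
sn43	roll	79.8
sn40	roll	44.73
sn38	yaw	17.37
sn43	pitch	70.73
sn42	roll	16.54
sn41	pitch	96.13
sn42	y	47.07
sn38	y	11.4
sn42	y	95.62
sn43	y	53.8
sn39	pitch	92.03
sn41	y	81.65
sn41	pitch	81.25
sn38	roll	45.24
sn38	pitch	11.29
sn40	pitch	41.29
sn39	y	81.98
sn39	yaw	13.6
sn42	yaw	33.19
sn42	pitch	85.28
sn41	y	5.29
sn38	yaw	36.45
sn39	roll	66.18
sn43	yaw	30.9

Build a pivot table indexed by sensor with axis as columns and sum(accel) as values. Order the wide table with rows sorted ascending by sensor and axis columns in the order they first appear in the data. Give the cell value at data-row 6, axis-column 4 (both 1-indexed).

159.77

With rows sorted ascending by sensor, row 6 is sensor=sn43. axis columns in first-appearance order: yaw, roll, y, pitch; column 4 is pitch.
Long rows with sensor=sn43, axis=pitch: 89.04 + 70.73 = 159.77.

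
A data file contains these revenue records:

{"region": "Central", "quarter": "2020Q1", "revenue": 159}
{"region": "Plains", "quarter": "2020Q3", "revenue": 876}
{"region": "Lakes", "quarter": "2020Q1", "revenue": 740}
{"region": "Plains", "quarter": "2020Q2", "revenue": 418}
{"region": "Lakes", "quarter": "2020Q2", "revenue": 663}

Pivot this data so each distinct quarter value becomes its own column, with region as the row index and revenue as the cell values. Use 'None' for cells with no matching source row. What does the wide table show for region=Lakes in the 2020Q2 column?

663

The long row with region=Lakes, quarter=2020Q2 has revenue=663.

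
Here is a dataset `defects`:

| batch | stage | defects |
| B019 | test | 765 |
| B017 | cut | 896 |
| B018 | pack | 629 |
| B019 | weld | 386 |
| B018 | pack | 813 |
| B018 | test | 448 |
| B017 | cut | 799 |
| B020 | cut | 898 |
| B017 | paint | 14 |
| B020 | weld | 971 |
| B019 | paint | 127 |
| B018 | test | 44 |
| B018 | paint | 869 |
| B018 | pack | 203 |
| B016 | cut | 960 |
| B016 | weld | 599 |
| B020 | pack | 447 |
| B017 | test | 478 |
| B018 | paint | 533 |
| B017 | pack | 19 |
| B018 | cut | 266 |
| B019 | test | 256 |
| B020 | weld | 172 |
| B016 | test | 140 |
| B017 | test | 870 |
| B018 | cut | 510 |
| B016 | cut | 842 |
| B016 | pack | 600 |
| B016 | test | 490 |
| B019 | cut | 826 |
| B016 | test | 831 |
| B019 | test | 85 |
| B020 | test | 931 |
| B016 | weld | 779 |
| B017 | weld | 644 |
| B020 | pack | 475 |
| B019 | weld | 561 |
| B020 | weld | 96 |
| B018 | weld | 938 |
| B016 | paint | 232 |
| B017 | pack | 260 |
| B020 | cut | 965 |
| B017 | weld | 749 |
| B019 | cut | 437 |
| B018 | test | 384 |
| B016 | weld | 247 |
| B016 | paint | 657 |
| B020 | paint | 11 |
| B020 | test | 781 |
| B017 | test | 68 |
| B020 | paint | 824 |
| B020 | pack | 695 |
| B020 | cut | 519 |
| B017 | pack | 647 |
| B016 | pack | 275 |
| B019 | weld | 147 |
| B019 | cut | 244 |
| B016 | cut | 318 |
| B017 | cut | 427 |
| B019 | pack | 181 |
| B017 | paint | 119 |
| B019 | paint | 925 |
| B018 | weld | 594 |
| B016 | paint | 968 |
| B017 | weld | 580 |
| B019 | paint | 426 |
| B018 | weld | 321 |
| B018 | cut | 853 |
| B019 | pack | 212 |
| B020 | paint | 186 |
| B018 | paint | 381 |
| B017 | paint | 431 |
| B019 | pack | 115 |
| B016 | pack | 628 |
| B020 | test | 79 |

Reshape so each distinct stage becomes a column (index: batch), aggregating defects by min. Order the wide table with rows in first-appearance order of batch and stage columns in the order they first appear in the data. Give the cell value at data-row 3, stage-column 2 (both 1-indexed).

With rows in first-appearance order of batch, row 3 is batch=B018. stage columns in first-appearance order: test, cut, pack, weld, paint; column 2 is cut.
Long rows with batch=B018, stage=cut: min(266, 510, 853) = 266.

266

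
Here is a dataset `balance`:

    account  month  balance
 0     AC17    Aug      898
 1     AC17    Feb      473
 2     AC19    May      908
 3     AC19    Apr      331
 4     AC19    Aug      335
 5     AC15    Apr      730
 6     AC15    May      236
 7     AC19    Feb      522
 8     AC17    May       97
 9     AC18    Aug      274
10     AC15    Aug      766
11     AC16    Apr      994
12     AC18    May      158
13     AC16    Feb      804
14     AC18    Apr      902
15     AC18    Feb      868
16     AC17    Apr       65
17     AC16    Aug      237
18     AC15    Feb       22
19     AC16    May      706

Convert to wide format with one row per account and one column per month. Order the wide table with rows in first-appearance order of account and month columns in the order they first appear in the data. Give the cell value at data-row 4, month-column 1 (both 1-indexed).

274

With rows in first-appearance order of account, row 4 is account=AC18. month columns in first-appearance order: Aug, Feb, May, Apr; column 1 is Aug.
Long rows with account=AC18, month=Aug: balance = 274.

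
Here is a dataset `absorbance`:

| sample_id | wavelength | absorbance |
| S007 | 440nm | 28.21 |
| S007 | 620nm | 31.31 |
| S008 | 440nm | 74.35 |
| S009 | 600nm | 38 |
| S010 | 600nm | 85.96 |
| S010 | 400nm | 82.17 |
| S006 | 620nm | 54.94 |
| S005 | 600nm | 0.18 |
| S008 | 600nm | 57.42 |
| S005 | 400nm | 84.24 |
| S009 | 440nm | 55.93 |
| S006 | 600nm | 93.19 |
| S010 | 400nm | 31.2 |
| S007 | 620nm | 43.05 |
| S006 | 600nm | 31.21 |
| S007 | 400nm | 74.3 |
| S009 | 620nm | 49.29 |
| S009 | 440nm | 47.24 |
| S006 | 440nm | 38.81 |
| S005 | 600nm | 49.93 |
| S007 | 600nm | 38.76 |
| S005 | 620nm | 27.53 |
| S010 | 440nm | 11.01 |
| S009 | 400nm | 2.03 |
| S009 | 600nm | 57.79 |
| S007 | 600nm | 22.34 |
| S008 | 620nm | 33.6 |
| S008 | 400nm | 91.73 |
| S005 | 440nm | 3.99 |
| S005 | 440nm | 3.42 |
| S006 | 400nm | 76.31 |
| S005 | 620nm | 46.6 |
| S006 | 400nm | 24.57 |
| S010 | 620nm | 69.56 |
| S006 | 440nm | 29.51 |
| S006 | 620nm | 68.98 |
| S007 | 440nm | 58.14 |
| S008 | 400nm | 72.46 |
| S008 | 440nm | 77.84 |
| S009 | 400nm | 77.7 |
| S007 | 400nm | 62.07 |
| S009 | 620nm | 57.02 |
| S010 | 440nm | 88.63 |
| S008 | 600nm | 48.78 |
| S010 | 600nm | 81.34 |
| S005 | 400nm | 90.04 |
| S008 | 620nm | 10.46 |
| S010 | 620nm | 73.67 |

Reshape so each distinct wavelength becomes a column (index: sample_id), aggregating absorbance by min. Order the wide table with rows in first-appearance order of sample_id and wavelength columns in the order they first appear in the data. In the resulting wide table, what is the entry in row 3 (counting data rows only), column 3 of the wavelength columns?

38

With rows in first-appearance order of sample_id, row 3 is sample_id=S009. wavelength columns in first-appearance order: 440nm, 620nm, 600nm, 400nm; column 3 is 600nm.
Long rows with sample_id=S009, wavelength=600nm: min(38, 57.79) = 38.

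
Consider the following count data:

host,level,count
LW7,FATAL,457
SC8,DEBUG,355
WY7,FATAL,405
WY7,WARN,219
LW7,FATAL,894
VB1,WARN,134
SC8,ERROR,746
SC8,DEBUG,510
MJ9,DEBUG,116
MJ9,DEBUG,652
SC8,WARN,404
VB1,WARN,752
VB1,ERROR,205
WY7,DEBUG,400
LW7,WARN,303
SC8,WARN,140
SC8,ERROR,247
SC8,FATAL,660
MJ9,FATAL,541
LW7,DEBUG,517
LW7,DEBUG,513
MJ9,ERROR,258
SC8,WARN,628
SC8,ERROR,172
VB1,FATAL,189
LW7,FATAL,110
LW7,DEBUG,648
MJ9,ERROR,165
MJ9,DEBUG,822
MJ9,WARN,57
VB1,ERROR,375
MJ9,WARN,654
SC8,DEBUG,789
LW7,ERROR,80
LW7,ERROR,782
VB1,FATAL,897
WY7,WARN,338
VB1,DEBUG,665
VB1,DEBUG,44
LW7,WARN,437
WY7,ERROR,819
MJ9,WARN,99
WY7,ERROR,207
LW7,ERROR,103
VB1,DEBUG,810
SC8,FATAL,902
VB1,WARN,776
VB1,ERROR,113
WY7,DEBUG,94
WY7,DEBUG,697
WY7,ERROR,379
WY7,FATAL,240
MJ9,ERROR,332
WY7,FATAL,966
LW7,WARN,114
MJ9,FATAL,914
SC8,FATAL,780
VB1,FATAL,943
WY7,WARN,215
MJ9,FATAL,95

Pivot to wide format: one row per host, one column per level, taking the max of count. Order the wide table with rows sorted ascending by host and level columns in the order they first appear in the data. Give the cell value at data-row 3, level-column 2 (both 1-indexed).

With rows sorted ascending by host, row 3 is host=SC8. level columns in first-appearance order: FATAL, DEBUG, WARN, ERROR; column 2 is DEBUG.
Long rows with host=SC8, level=DEBUG: max(355, 510, 789) = 789.

789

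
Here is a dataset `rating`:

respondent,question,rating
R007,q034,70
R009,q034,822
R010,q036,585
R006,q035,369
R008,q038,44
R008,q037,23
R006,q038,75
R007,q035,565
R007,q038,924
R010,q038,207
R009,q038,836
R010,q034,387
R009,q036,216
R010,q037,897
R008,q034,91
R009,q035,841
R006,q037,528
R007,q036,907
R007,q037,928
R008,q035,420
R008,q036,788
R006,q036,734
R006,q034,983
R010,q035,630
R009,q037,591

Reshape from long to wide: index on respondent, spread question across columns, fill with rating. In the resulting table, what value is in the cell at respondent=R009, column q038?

836

Wide layout: rows indexed by respondent, columns are the 5 distinct question values (q034, q036, q035, q038, q037).
Cell (respondent=R009, question=q038) draws from the long row where respondent=R009 and question=q038, which has rating=836.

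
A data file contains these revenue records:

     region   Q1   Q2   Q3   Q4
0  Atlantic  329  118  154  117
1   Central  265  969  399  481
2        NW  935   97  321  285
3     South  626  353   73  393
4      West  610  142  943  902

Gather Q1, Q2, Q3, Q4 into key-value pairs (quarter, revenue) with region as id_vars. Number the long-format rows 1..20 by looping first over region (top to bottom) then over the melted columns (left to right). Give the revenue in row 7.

20 rows total (5 × 4). Row 7: index ⌊(7-1)/4⌋ = 1 into region → Central; (7-1) mod 4 = 2 into the melted columns → Q3.
So row 7 is (Central, Q3, 399); revenue = 399.

399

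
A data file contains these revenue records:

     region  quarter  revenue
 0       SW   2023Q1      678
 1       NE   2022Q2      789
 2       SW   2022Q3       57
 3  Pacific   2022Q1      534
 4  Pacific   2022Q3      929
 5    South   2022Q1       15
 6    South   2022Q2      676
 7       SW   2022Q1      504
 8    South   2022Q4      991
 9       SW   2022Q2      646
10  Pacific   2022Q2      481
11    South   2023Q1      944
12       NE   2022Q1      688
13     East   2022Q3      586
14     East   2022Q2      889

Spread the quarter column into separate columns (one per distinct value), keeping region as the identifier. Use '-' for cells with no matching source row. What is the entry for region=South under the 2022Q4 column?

The long row with region=South, quarter=2022Q4 has revenue=991.

991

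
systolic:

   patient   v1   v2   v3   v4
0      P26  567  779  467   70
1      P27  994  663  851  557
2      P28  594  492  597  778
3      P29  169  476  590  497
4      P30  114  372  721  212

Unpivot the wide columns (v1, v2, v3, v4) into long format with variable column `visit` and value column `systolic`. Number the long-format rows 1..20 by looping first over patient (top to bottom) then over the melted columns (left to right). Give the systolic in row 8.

557

20 rows total (5 × 4). Row 8: index ⌊(8-1)/4⌋ = 1 into patient → P27; (8-1) mod 4 = 3 into the melted columns → v4.
So row 8 is (P27, v4, 557); systolic = 557.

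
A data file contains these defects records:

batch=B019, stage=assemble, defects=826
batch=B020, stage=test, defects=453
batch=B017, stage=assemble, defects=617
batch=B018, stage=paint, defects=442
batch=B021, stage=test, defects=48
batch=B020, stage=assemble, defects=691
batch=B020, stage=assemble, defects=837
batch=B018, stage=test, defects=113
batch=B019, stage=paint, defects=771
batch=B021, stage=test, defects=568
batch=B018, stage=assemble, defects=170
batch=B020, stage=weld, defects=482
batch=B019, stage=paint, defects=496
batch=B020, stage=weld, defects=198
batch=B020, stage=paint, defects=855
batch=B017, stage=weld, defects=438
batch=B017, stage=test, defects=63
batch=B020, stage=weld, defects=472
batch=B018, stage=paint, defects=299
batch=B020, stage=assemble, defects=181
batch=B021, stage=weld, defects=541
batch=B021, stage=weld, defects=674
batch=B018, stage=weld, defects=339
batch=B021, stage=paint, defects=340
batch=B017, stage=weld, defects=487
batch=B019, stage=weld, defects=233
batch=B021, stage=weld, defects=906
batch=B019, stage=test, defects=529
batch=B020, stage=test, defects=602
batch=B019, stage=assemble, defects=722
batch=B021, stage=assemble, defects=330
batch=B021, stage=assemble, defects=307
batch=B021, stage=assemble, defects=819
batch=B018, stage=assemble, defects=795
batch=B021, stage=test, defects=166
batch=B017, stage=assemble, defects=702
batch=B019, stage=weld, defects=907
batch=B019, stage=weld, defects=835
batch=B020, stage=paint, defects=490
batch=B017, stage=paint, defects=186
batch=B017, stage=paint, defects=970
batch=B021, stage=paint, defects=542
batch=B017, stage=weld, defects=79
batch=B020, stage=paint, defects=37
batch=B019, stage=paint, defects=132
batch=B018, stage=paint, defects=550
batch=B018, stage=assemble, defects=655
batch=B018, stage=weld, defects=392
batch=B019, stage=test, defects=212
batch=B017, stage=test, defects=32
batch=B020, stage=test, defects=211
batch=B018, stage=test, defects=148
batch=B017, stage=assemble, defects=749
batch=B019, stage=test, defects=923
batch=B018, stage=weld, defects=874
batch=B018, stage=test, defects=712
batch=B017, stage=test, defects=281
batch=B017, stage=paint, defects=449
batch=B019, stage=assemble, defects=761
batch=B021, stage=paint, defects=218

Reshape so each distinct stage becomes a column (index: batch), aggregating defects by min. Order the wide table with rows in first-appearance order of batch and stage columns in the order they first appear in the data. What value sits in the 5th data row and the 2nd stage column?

With rows in first-appearance order of batch, row 5 is batch=B021. stage columns in first-appearance order: assemble, test, paint, weld; column 2 is test.
Long rows with batch=B021, stage=test: min(48, 568, 166) = 48.

48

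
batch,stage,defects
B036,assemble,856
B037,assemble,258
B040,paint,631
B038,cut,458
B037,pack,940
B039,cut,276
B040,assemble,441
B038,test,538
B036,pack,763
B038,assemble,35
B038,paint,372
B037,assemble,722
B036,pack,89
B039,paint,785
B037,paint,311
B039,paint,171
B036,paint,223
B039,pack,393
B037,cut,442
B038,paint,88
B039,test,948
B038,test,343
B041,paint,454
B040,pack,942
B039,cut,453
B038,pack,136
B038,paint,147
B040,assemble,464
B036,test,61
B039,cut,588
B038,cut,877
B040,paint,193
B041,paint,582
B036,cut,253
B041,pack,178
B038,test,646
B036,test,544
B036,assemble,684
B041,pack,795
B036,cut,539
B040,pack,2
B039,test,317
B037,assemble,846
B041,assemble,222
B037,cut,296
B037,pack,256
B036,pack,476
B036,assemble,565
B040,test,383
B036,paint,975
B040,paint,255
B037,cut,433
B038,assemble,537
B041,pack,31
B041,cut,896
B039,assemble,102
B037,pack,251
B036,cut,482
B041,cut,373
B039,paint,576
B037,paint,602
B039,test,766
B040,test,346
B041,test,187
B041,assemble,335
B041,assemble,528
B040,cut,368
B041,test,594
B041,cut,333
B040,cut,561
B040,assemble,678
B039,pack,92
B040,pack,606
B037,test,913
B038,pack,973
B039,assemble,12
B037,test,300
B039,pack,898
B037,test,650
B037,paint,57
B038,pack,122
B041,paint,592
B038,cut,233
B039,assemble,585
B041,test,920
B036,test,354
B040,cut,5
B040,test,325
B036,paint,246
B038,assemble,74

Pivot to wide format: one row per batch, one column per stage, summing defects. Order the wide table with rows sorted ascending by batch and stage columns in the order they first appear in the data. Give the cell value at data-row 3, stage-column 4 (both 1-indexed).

1231

With rows sorted ascending by batch, row 3 is batch=B038. stage columns in first-appearance order: assemble, paint, cut, pack, test; column 4 is pack.
Long rows with batch=B038, stage=pack: 136 + 973 + 122 = 1231.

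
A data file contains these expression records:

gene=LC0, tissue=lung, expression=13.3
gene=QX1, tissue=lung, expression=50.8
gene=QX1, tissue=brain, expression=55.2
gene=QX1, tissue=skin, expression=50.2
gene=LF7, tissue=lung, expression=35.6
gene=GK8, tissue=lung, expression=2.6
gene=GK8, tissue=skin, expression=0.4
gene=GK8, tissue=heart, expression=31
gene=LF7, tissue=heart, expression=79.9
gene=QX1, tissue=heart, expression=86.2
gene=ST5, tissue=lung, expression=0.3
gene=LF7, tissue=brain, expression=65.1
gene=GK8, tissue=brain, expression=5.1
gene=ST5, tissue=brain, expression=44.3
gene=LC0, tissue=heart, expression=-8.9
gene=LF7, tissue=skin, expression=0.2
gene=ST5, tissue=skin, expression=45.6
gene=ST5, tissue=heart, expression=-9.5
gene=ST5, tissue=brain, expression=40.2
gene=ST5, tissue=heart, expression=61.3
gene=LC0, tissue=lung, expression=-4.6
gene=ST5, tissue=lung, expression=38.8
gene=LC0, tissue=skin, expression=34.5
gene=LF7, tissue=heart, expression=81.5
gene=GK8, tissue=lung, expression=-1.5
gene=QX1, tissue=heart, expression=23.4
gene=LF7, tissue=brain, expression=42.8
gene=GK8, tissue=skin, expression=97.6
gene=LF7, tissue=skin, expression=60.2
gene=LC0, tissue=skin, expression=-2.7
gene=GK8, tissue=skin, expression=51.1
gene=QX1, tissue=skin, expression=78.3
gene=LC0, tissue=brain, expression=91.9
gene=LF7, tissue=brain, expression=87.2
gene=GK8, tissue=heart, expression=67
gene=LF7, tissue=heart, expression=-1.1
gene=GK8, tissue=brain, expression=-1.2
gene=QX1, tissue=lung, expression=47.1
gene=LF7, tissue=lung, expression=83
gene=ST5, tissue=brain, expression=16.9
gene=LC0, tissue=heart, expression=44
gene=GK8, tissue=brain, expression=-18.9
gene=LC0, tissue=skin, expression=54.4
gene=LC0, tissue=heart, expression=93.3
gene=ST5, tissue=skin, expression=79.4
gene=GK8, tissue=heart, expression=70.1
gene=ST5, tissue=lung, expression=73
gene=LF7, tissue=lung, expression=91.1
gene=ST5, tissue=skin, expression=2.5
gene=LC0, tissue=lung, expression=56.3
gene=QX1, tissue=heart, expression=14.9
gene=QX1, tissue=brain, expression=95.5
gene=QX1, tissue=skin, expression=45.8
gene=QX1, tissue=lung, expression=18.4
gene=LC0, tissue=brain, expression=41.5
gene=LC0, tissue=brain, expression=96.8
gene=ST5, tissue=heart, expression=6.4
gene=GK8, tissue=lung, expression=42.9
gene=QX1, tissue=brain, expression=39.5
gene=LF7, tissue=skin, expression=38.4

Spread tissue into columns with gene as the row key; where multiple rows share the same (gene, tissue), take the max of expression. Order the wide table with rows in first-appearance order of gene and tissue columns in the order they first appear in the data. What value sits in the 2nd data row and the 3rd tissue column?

With rows in first-appearance order of gene, row 2 is gene=QX1. tissue columns in first-appearance order: lung, brain, skin, heart; column 3 is skin.
Long rows with gene=QX1, tissue=skin: max(50.2, 78.3, 45.8) = 78.3.

78.3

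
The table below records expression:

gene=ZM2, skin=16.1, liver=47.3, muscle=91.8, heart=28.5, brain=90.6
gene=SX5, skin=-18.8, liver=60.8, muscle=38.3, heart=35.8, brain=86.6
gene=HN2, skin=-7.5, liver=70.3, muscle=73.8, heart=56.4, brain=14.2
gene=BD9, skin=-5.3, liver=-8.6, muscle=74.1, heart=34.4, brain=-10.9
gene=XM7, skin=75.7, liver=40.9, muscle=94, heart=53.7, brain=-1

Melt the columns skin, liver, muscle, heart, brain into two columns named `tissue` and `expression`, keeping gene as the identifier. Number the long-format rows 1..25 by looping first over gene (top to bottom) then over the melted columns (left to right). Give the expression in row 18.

74.1

25 rows total (5 × 5). Row 18: index ⌊(18-1)/5⌋ = 3 into gene → BD9; (18-1) mod 5 = 2 into the melted columns → muscle.
So row 18 is (BD9, muscle, 74.1); expression = 74.1.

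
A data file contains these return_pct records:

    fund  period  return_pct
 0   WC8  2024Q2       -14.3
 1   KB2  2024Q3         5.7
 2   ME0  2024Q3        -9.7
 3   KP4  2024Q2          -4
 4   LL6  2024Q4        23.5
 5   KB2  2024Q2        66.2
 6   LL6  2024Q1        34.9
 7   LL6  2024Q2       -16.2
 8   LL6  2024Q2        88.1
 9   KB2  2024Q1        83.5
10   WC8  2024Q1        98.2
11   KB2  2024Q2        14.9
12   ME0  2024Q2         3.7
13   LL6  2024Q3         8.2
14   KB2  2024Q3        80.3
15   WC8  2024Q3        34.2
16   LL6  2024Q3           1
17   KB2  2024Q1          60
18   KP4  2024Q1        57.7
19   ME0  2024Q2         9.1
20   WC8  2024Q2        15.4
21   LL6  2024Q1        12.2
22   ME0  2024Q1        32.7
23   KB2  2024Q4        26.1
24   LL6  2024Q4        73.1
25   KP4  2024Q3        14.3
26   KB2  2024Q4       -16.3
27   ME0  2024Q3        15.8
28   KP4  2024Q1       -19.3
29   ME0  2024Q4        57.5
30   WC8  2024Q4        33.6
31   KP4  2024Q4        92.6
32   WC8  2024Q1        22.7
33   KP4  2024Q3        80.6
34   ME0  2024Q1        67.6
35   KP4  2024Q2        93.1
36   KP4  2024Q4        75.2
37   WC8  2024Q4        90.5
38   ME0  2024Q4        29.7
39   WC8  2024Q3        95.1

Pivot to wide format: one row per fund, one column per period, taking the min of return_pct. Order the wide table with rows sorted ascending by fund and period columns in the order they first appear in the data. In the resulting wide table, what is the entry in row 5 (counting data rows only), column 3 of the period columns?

With rows sorted ascending by fund, row 5 is fund=WC8. period columns in first-appearance order: 2024Q2, 2024Q3, 2024Q4, 2024Q1; column 3 is 2024Q4.
Long rows with fund=WC8, period=2024Q4: min(33.6, 90.5) = 33.6.

33.6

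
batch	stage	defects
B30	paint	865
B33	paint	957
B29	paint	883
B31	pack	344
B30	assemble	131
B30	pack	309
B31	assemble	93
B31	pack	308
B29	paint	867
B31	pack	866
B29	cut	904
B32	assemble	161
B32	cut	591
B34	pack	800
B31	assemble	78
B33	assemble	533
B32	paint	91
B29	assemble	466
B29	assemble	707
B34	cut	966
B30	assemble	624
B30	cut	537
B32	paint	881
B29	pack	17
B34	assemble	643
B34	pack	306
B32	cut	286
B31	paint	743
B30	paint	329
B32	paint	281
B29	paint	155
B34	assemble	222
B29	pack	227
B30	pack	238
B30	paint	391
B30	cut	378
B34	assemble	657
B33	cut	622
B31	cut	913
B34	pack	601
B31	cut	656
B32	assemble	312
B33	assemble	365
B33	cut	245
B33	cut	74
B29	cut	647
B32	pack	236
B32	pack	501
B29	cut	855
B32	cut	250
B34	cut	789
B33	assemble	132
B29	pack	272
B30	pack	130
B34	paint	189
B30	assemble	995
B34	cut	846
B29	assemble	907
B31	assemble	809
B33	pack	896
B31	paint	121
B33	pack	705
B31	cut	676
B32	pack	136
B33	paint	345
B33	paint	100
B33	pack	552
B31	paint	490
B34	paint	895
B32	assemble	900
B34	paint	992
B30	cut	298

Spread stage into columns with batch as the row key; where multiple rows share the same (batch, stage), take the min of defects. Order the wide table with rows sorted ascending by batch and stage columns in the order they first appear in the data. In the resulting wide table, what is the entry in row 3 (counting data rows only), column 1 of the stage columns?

With rows sorted ascending by batch, row 3 is batch=B31. stage columns in first-appearance order: paint, pack, assemble, cut; column 1 is paint.
Long rows with batch=B31, stage=paint: min(743, 121, 490) = 121.

121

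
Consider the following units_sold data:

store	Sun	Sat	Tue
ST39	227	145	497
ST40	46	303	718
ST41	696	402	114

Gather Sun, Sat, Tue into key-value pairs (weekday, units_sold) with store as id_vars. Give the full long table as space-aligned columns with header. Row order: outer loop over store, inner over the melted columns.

store  weekday  units_sold
ST39   Sun      227       
ST39   Sat      145       
ST39   Tue      497       
ST40   Sun      46        
ST40   Sat      303       
ST40   Tue      718       
ST41   Sun      696       
ST41   Sat      402       
ST41   Tue      114       

Each (store, column) pair becomes one row: 3 × 3 = 9 rows.
For example, (ST39, Sun) → units_sold=227.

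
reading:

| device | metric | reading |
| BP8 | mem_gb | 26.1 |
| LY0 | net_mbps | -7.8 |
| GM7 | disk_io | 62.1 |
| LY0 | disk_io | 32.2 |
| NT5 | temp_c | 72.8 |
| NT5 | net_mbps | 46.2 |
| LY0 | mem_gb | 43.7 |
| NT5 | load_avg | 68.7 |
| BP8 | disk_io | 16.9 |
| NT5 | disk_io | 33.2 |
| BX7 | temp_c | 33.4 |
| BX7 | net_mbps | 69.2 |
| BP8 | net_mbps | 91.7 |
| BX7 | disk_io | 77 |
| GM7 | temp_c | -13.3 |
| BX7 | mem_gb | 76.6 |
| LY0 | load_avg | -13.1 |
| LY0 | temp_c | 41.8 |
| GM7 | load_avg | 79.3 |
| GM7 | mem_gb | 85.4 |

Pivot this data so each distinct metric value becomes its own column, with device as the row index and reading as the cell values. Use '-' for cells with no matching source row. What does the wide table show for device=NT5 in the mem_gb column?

No long-format row has device=NT5 and metric=mem_gb, so the cell is -.

-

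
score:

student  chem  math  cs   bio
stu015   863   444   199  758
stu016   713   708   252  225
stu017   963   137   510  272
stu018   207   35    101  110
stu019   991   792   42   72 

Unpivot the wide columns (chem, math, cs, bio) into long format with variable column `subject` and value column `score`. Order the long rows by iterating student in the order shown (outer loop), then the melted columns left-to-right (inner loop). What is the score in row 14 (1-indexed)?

35

20 rows total (5 × 4). Row 14: index ⌊(14-1)/4⌋ = 3 into student → stu018; (14-1) mod 4 = 1 into the melted columns → math.
So row 14 is (stu018, math, 35); score = 35.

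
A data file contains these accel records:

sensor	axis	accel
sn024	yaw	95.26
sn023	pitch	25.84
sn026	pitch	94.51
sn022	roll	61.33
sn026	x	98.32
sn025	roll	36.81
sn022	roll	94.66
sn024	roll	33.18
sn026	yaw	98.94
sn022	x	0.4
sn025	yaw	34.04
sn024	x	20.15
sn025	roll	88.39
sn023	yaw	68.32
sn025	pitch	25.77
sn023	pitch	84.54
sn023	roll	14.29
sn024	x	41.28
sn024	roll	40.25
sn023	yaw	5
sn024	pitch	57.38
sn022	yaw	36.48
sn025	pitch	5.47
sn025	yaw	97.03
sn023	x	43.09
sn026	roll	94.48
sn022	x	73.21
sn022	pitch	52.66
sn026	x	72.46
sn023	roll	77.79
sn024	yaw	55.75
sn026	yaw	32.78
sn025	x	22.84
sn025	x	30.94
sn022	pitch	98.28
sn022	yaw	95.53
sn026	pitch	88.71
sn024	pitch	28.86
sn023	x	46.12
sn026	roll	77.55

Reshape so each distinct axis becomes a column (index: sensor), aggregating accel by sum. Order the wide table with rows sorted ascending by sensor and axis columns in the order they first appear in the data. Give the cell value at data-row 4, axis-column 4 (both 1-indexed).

53.78

With rows sorted ascending by sensor, row 4 is sensor=sn025. axis columns in first-appearance order: yaw, pitch, roll, x; column 4 is x.
Long rows with sensor=sn025, axis=x: 22.84 + 30.94 = 53.78.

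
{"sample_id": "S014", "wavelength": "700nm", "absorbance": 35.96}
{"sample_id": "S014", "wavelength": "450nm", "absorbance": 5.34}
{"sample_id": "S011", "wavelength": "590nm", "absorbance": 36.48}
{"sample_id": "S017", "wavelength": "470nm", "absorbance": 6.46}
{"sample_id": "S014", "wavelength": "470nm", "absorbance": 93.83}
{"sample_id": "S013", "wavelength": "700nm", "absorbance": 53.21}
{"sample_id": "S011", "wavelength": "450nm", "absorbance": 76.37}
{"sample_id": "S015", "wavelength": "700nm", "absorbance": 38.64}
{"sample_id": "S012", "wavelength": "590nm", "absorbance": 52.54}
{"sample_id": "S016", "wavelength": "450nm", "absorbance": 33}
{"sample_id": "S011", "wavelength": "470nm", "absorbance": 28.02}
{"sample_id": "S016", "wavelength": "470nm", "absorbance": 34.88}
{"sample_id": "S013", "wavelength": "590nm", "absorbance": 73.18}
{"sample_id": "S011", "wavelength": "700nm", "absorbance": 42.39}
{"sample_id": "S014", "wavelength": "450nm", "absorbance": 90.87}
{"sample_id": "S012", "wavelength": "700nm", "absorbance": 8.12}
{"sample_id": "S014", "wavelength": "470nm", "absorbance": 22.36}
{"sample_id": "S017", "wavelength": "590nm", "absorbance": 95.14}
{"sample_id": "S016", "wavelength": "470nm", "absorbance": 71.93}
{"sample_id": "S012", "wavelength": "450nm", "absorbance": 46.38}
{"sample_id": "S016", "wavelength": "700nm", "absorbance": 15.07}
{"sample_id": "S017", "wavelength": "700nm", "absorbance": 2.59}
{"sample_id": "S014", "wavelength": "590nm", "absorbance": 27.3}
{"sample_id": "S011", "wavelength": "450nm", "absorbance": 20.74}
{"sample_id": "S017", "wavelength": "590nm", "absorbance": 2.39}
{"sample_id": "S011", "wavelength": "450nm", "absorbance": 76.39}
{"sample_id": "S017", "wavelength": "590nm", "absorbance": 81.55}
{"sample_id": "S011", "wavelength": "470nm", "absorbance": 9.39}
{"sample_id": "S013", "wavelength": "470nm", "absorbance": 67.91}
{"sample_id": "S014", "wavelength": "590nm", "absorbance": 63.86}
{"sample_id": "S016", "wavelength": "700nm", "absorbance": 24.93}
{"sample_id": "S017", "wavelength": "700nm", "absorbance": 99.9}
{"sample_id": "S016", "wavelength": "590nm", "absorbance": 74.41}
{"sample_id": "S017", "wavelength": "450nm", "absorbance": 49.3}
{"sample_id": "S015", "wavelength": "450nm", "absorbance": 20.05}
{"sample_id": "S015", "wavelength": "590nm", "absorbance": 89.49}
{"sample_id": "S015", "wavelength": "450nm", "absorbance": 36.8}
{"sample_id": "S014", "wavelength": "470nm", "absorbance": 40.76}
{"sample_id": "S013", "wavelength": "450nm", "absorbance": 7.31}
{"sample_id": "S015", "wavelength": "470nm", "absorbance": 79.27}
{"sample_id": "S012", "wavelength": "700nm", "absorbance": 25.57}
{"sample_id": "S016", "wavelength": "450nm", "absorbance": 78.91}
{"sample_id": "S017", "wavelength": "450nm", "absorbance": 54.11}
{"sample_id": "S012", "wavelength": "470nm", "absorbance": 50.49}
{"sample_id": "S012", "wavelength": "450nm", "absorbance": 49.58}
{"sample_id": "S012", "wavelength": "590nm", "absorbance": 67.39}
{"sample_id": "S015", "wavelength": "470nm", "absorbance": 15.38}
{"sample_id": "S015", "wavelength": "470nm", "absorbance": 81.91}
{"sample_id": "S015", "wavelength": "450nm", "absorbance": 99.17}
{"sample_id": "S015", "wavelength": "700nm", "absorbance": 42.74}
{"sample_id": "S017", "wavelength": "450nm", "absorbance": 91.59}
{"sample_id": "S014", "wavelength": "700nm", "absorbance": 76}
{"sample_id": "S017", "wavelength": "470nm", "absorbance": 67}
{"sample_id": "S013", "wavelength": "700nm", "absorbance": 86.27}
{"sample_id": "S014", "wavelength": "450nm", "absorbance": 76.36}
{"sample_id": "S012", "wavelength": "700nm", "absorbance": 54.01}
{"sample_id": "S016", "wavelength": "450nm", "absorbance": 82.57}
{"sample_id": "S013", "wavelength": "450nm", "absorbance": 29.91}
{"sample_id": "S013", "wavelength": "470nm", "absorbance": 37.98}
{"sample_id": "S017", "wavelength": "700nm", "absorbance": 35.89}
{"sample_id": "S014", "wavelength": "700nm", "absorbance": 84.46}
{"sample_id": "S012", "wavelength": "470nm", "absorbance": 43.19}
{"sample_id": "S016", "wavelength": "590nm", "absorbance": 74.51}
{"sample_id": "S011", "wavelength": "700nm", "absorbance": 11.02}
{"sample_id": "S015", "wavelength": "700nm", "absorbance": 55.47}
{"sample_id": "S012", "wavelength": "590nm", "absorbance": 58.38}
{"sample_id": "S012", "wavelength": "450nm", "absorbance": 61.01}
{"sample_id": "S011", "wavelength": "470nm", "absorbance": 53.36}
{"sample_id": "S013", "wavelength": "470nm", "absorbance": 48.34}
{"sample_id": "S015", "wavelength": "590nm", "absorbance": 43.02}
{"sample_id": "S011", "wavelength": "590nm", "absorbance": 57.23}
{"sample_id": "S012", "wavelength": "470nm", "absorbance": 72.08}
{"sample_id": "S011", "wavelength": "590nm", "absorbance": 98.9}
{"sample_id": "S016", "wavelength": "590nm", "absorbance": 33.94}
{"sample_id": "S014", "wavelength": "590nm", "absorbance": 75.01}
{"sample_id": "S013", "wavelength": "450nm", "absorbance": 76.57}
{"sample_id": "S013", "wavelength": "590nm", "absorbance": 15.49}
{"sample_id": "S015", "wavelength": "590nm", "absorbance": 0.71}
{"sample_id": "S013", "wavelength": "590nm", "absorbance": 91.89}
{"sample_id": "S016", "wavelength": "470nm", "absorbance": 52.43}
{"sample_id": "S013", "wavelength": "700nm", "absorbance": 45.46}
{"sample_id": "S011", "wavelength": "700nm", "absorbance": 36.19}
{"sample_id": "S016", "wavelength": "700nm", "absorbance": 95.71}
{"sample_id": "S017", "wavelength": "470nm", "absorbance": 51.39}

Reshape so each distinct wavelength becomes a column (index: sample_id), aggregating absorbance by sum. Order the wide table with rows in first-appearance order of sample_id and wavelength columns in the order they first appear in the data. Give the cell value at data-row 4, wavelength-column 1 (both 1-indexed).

184.94

With rows in first-appearance order of sample_id, row 4 is sample_id=S013. wavelength columns in first-appearance order: 700nm, 450nm, 590nm, 470nm; column 1 is 700nm.
Long rows with sample_id=S013, wavelength=700nm: 53.21 + 86.27 + 45.46 = 184.94.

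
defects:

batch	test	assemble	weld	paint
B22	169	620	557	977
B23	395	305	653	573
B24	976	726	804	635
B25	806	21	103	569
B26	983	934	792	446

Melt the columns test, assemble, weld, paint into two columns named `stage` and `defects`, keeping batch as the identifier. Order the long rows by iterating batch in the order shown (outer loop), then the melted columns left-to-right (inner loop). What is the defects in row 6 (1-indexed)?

305

20 rows total (5 × 4). Row 6: index ⌊(6-1)/4⌋ = 1 into batch → B23; (6-1) mod 4 = 1 into the melted columns → assemble.
So row 6 is (B23, assemble, 305); defects = 305.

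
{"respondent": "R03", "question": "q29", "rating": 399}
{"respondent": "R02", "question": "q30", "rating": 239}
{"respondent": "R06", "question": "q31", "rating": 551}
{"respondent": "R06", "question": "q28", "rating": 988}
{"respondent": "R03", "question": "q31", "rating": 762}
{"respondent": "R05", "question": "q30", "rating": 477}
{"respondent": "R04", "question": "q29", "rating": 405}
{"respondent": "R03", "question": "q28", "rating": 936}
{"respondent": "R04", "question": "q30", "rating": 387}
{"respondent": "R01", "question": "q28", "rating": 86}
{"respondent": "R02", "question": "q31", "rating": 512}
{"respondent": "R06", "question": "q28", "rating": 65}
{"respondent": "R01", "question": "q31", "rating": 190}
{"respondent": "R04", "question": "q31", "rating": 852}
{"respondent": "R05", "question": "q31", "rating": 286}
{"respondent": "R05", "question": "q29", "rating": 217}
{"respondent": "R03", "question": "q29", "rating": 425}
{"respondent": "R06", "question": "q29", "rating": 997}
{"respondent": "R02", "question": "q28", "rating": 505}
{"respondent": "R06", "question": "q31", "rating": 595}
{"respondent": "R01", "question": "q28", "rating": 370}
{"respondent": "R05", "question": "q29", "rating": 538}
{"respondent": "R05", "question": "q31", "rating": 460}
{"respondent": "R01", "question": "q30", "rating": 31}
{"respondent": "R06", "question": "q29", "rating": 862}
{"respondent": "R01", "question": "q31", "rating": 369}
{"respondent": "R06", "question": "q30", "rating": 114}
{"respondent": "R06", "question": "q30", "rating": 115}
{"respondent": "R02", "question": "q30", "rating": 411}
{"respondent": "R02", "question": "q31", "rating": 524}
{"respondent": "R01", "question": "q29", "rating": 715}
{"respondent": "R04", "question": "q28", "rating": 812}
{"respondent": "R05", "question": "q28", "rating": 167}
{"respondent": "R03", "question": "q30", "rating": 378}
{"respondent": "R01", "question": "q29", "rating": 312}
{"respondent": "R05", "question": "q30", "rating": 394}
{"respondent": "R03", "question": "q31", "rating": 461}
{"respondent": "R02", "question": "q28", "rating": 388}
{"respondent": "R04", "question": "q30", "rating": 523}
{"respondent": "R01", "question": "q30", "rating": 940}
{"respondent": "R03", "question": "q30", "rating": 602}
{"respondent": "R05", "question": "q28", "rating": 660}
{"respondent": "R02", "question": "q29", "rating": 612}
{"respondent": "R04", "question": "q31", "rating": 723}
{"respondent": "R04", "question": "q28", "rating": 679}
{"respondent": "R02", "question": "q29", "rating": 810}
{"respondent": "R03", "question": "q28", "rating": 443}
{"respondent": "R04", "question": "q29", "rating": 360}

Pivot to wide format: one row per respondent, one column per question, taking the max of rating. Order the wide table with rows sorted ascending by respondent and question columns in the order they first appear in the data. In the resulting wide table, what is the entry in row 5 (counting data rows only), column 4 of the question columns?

With rows sorted ascending by respondent, row 5 is respondent=R05. question columns in first-appearance order: q29, q30, q31, q28; column 4 is q28.
Long rows with respondent=R05, question=q28: max(167, 660) = 660.

660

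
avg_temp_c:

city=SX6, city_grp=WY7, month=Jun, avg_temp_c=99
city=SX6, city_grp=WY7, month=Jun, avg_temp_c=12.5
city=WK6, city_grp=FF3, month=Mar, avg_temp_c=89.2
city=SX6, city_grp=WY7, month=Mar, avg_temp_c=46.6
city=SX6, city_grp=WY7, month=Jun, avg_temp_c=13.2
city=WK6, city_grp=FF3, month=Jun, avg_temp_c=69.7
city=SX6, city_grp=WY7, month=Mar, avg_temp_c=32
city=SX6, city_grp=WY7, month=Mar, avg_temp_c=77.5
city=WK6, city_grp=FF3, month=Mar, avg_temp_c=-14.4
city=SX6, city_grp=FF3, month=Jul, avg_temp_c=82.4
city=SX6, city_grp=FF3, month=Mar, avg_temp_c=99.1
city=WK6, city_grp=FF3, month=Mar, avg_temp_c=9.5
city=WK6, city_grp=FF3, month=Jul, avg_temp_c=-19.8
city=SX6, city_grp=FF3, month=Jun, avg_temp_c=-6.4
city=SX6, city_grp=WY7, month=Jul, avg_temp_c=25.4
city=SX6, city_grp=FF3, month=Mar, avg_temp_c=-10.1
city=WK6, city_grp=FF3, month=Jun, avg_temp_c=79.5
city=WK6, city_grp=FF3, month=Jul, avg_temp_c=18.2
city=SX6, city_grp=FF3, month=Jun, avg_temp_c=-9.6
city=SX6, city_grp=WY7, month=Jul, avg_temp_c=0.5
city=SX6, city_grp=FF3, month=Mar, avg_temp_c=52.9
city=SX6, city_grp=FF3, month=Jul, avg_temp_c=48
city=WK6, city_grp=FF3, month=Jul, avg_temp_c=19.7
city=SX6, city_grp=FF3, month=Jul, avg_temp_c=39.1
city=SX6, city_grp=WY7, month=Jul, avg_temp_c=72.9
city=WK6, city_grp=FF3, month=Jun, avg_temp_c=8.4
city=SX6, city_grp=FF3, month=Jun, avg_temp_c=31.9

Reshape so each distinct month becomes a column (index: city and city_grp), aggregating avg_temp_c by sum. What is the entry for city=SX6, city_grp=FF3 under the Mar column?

Rows with city=SX6, city_grp=FF3 and month=Mar: avg_temp_c values are 99.1, -10.1, 52.9.
99.1 + -10.1 + 52.9 = 141.9.

141.9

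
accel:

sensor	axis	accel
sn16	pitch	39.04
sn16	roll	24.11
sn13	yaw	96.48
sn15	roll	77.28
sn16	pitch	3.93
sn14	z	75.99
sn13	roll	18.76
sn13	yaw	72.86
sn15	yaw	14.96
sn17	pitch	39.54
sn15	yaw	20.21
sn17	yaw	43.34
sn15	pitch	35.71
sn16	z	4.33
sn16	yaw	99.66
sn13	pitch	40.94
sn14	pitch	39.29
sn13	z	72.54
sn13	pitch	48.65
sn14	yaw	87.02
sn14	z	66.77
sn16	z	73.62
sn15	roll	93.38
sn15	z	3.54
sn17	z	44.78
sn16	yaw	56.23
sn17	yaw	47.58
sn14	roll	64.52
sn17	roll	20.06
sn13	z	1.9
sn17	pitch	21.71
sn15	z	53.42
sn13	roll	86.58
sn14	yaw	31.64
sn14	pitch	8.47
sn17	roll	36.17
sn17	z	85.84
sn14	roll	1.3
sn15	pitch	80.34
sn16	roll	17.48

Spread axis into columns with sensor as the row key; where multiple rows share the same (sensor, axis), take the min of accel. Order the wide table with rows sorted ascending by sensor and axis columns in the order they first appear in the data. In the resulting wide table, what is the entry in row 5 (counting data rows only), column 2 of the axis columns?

With rows sorted ascending by sensor, row 5 is sensor=sn17. axis columns in first-appearance order: pitch, roll, yaw, z; column 2 is roll.
Long rows with sensor=sn17, axis=roll: min(20.06, 36.17) = 20.06.

20.06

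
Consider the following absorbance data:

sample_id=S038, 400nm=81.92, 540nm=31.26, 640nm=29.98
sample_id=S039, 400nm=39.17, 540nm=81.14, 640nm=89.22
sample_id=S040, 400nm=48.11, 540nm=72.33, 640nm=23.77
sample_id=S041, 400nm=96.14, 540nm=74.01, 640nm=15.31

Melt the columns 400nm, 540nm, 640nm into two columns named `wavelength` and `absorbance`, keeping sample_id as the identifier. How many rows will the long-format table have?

4 sample_id values × 3 melted columns = 12 rows.

12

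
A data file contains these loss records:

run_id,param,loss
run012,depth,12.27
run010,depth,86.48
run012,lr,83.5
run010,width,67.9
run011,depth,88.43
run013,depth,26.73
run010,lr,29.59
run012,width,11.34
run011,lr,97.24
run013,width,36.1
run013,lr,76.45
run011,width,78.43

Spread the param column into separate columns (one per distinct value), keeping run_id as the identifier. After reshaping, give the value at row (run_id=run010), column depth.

Wide layout: rows indexed by run_id, columns are the 3 distinct param values (depth, lr, width).
Cell (run_id=run010, param=depth) draws from the long row where run_id=run010 and param=depth, which has loss=86.48.

86.48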